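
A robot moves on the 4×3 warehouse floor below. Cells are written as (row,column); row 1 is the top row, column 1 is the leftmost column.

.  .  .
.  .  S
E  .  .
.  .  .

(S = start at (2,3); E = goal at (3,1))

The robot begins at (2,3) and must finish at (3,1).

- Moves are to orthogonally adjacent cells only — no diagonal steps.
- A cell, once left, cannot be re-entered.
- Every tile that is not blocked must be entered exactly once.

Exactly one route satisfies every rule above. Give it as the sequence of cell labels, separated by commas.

Need to visit all 12 open cells exactly once, starting at (2,3) and ending at (3,1).
Cell (4,1) has only two open neighbours ((3,1) and (4,2)), so the path must pass straight through it: one of those is the cell it's entered from and the other is where it exits.
Route from (2,3): up to (1,3), 2× left (reaching (1,1)), down to (2,1), right to (2,2), down to (3,2), right to (3,3), down to (4,3), 2× left (reaching (4,1)), up to (3,1) — 11 moves in all.
Check: all 12 open cells covered.

(2,3), (1,3), (1,2), (1,1), (2,1), (2,2), (3,2), (3,3), (4,3), (4,2), (4,1), (3,1)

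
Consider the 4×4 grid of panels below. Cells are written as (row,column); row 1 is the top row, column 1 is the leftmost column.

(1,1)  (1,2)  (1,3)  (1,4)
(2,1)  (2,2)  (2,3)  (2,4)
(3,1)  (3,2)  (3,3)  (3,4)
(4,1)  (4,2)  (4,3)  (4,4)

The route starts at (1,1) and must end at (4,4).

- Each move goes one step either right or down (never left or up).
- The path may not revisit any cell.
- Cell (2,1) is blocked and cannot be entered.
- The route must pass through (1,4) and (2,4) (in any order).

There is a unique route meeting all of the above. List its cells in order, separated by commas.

Moves only go right or down, so the column and row indices never decrease.
Route from (1,1): right 3 to (1,4), down 3 to (4,4) — 6 moves in all.
Check: all required cells visited.

(1,1), (1,2), (1,3), (1,4), (2,4), (3,4), (4,4)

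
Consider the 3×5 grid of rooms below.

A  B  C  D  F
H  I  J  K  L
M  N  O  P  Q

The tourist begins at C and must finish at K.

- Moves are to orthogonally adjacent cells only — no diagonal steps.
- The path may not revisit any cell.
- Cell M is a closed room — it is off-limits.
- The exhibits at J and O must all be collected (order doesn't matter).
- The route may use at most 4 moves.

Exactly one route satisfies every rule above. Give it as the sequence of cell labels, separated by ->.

The 4-move cap with required stops at J, O leaves no slack for detours.
Route from C: 2× down (reaching O), right to P, up to K — 4 moves in all.
Check: all required cells visited; 4 ≤ 4 moves.

C -> J -> O -> P -> K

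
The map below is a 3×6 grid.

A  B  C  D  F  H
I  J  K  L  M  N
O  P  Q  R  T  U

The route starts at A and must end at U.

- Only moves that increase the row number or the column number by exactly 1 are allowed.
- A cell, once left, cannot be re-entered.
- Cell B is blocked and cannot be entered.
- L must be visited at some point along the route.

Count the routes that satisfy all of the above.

A right/down-only route from A to U makes exactly 2 down-moves and 5 right-moves in some order.
With no other constraints that would be C(7,2) = 21 routes.
Split at L and multiply the segment counts (each segment already excludes blocked cells): A→L: 1; L→U: 3; product = 3.
That gives 3 routes.

3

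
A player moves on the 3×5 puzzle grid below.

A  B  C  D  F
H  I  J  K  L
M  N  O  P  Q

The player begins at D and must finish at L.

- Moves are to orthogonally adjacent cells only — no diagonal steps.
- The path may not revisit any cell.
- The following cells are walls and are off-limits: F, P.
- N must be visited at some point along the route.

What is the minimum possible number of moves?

Any route passes through N somewhere between D and L. Summing Manhattan distances along the two legs (D → N → L) gives a lower bound of 4 + 4 = 8 moves.
A route of 8 moves achieves this: D → C → B → I → N → O → J → K → L.
Since 8 matches the lower bound, it is optimal.

8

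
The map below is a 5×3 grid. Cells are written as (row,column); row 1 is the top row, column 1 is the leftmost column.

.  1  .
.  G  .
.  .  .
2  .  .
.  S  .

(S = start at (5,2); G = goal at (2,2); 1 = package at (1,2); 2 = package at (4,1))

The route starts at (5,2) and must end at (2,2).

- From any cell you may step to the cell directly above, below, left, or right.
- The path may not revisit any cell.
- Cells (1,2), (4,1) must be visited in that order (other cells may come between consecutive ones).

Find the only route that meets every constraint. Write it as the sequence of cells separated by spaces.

The waypoints must appear in the order (1,2), (4,1), with no cell reused.
Route from (5,2): right to (5,3), 4× up (reaching (1,3)), 2× left (reaching (1,1)), 3× down (reaching (4,1)), right to (4,2), 2× up (reaching (2,2)) — 13 moves in all.
Check: order respected (1 at step 6, 2 at step 10).

(5,2) (5,3) (4,3) (3,3) (2,3) (1,3) (1,2) (1,1) (2,1) (3,1) (4,1) (4,2) (3,2) (2,2)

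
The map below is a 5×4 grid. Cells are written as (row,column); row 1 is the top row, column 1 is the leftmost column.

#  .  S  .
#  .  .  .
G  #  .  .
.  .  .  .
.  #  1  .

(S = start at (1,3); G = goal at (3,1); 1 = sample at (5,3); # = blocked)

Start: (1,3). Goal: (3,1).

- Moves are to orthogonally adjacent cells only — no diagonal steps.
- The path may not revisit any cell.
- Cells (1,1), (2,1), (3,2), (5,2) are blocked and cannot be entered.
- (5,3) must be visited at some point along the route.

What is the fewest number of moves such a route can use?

Any route passes through (5,3) somewhere between (1,3) and (3,1). Summing Manhattan distances along the two legs ((1,3) → (5,3) → (3,1)) gives a lower bound of 4 + 4 = 8 moves.
The shortest route satisfying every rule uses 10 moves: (1,3) → (2,3) → (3,3) → (3,4) → (4,4) → (5,4) → (5,3) → (4,3) → (4,2) → (4,1) → (3,1).
The no-revisit rule (legs can't share cells) pushes the minimum above the 8-move bound; an exhaustive check rules out every length from 8 to 9, leaving 10 as the minimum.

10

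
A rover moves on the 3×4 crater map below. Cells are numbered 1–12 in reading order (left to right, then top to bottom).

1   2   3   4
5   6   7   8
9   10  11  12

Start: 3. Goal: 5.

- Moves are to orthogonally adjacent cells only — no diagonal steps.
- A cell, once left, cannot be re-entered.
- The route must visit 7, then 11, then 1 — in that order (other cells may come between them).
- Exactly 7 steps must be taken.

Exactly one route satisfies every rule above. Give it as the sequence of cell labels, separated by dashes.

3 - 7 - 11 - 10 - 6 - 2 - 1 - 5

The waypoints must appear in the order 7, 11, 1, with no cell reused.
Route from 3: down 2 to 11, left 1 to 10, up 2 to 2, left 1 to 1, down 1 to 5 — 7 moves in all.
Check: order respected (7 at step 1, 11 at step 2, 1 at step 6); 7 moves as required.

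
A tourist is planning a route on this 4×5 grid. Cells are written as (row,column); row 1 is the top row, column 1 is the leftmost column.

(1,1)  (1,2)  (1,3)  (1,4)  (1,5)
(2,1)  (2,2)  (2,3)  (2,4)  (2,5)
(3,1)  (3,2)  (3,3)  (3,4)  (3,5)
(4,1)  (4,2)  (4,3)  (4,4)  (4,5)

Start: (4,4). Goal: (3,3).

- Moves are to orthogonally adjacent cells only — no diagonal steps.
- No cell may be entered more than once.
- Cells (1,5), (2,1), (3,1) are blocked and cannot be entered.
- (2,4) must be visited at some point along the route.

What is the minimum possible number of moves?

4

Any route passes through (2,4) somewhere between (4,4) and (3,3). Summing Manhattan distances along the two legs ((4,4) → (2,4) → (3,3)) gives a lower bound of 2 + 2 = 4 moves.
A route of 4 moves achieves this: (4,4) → (3,4) → (2,4) → (2,3) → (3,3).
Since 4 matches the lower bound, it is optimal.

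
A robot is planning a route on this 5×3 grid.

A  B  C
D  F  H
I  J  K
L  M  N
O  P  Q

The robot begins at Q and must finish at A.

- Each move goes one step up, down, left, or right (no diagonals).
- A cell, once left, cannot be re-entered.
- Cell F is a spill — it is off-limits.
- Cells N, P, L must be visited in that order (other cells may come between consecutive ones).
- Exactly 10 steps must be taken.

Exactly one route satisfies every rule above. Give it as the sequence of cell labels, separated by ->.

The waypoints must appear in the order N, P, L, with no cell reused.
Route from Q: up 2 to K, left 1 to J, down 2 to P, left 1 to O, up 4 to A — 10 moves in all.
Check: order respected (N at step 1, P at step 5, L at step 7); 10 moves as required.

Q -> N -> K -> J -> M -> P -> O -> L -> I -> D -> A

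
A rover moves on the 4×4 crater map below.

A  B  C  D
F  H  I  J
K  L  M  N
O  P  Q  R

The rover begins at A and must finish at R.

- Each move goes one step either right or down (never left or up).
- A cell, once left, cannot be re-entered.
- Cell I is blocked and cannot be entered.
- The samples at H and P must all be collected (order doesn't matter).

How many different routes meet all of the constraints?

A right/down-only route from A to R makes exactly 3 down-moves and 3 right-moves in some order.
With no other constraints that would be C(6,3) = 20 routes.
A monotone route can only reach the required cells in the order H, P, so split there and multiply the segment counts (each segment already excludes blocked cells): A→H: 2; H→P: 1; P→R: 1; product = 2.
That gives 2 routes.

2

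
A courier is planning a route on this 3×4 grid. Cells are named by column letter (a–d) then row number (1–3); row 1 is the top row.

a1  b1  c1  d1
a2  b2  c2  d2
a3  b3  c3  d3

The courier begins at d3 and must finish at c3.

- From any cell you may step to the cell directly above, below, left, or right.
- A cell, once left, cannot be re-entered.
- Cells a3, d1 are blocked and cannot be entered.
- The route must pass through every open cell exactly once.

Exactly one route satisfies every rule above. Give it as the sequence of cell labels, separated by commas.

Need to visit all 10 open cells exactly once, starting at d3 and ending at c3.
Route from d3: up 1 to d2, left 1 to c2, up 1 to c1, left 2 to a1, down 1 to a2, right 1 to b2, down 1 to b3, right 1 to c3 — 9 moves in all.
Check: all 10 open cells covered.

d3, d2, c2, c1, b1, a1, a2, b2, b3, c3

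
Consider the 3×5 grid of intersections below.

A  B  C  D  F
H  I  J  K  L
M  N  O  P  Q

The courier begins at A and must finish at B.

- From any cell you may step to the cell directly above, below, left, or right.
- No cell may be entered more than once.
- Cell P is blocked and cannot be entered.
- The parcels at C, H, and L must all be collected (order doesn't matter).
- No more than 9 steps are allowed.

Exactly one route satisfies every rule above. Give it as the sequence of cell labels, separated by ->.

The budget equals the shortest possible length, so every move has to be on a shortest route through the required cells.
Route from A: down to H, 4× right (reaching L), up to F, 3× left (reaching B) — 9 moves in all.
Check: all required cells visited; 9 ≤ 9 moves.

A -> H -> I -> J -> K -> L -> F -> D -> C -> B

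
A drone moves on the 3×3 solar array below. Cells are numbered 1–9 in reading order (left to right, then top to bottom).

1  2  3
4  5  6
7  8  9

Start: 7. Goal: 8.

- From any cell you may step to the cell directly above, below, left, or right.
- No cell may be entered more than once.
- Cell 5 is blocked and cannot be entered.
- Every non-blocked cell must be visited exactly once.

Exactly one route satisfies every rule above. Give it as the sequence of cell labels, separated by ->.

Need to visit all 8 open cells exactly once, starting at 7 and ending at 8.
Cell 6 has only two open neighbours (3 and 9), so the path must pass straight through it: one of those is the cell it's entered from and the other is where it exits.
Route from 7: up 2 to 1, right 2 to 3, down 2 to 9, left 1 to 8 — 7 moves in all.
Check: all 8 open cells covered.

7 -> 4 -> 1 -> 2 -> 3 -> 6 -> 9 -> 8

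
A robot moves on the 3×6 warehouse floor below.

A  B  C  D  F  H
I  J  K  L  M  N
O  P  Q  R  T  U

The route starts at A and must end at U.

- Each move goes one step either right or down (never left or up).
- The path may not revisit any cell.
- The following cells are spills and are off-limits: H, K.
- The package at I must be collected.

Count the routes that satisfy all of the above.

2

A right/down-only route from A to U makes exactly 2 down-moves and 5 right-moves in some order.
With no other constraints that would be C(7,2) = 21 routes.
Split at I and multiply the segment counts (each segment already excludes blocked cells): A→I: 1; I→U: 2; product = 2.
That gives 2 routes.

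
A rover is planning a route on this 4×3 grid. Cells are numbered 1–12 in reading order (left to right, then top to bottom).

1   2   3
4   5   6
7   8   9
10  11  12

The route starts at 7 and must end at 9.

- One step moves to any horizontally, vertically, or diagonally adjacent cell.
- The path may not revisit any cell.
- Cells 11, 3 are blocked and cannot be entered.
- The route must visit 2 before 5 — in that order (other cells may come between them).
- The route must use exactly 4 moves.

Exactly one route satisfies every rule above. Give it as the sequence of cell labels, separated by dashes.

The waypoints must appear in the order 2, 5, with no cell reused.
Route from 7: up 1 to 4, up-right 1 to 2, down 1 to 5, down-right 1 to 9 — 4 moves in all.
Check: order respected (2 at step 2, 5 at step 3); 4 moves as required.

7 - 4 - 2 - 5 - 9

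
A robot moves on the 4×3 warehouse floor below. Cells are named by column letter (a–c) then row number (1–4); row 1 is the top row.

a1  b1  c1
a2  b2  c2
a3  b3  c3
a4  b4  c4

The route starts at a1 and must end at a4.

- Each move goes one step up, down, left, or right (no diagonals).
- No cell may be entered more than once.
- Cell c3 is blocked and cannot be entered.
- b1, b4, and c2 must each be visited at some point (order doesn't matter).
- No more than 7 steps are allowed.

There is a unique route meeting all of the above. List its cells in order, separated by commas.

a1, b1, c1, c2, b2, b3, b4, a4

The 7-move cap with required stops at b1, b4, c2 leaves no slack for detours.
Route from a1: right 2 to c1, down 1 to c2, left 1 to b2, down 2 to b4, left 1 to a4 — 7 moves in all.
Check: all required cells visited; 7 ≤ 7 moves.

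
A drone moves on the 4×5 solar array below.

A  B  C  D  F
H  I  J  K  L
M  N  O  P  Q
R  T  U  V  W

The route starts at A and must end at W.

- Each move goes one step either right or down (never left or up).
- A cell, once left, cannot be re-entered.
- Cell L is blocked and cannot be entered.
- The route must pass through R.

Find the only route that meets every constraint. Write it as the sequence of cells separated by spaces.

Moves only go right or down, so the column and row indices never decrease.
Route from A: 3× down (reaching R), 4× right (reaching W) — 7 moves in all.
Check: all required cells visited.

A H M R T U V W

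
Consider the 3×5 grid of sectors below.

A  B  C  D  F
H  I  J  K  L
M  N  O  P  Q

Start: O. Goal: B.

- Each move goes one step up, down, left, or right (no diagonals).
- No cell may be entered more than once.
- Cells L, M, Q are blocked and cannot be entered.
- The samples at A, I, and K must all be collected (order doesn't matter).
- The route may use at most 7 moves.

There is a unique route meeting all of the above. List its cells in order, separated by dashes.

O - P - K - J - I - H - A - B

The 7-move cap with required stops at A, I, K leaves no slack for detours.
Route from O: right to P, up to K, 3× left (reaching H), up to A, right to B — 7 moves in all.
Check: all required cells visited; 7 ≤ 7 moves.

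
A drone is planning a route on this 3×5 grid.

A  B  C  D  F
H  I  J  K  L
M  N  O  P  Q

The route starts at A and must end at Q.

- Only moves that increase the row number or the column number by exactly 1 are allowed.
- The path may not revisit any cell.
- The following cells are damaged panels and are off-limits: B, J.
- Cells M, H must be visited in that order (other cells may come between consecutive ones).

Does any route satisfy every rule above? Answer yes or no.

H lies above M, so going from M to H would need an upward move — but moves only go right/down, so M cannot be visited before H.

no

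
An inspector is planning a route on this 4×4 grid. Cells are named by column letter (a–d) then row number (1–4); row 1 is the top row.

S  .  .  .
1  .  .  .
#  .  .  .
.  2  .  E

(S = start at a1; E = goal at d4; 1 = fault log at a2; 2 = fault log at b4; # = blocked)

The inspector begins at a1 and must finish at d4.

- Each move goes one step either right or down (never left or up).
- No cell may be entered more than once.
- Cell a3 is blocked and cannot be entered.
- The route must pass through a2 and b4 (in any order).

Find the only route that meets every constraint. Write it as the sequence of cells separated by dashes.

Moves only go right or down, so the column and row indices never decrease.
Route from a1: down to a2, right to b2, 2× down (reaching b4), 2× right (reaching d4) — 6 moves in all.
Check: all required cells visited.

a1 - a2 - b2 - b3 - b4 - c4 - d4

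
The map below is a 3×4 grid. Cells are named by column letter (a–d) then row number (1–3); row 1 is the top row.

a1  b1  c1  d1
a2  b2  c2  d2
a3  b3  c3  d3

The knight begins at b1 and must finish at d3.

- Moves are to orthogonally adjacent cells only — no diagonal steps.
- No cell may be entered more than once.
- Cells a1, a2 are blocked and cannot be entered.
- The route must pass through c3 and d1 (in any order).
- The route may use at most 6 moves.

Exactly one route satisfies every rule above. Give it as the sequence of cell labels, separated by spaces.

Any route must reach c3 and d1 and still end at d3 within 6 moves, so the order of the required stops is forced.
Route from b1: 2× right (reaching d1), down to d2, left to c2, down to c3, right to d3 — 6 moves in all.
Check: all required cells visited; 6 ≤ 6 moves.

b1 c1 d1 d2 c2 c3 d3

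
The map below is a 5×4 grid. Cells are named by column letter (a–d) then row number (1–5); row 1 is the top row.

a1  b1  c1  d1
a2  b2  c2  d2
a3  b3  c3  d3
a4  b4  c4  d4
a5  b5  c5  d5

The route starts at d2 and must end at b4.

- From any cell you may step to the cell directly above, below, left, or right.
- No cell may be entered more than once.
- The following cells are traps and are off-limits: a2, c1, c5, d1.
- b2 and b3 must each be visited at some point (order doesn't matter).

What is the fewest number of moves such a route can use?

4

Any route passes through b2 and b3 in some order between d2 and b4. Summing Manhattan distances along each leg and taking the cheapest ordering (d2 → b2 → b3 → b4) gives a lower bound of 2 + 1 + 1 = 4 moves.
A route of 4 moves achieves this: d2 → c2 → b2 → b3 → b4.
Since 4 matches the lower bound, it is optimal.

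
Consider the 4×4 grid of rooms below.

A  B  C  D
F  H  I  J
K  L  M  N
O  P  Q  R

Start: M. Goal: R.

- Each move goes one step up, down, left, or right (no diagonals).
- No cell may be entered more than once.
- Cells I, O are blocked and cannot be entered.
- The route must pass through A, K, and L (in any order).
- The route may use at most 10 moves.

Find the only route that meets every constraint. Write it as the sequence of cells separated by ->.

The 10-move cap with required stops at A, K, L leaves no slack for detours.
Route from M: left 2 to K, up 2 to A, right 3 to D, down 3 to R — 10 moves in all.
Check: all required cells visited; 10 ≤ 10 moves.

M -> L -> K -> F -> A -> B -> C -> D -> J -> N -> R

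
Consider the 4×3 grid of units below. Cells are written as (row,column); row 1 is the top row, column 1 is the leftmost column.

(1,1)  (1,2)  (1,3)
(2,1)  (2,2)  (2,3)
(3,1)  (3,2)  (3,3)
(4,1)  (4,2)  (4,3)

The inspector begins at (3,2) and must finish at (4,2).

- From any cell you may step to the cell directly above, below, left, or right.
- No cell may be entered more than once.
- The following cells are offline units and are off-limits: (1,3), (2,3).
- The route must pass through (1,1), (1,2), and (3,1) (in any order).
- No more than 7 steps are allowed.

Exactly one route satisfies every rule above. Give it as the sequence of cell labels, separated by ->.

(3,2) -> (2,2) -> (1,2) -> (1,1) -> (2,1) -> (3,1) -> (4,1) -> (4,2)

Any route must reach (1,1), (1,2), and (3,1) and still end at (4,2) within 7 moves, so the order of the required stops is forced.
Route from (3,2): 2× up (reaching (1,2)), left to (1,1), 3× down (reaching (4,1)), right to (4,2) — 7 moves in all.
Check: all required cells visited; 7 ≤ 7 moves.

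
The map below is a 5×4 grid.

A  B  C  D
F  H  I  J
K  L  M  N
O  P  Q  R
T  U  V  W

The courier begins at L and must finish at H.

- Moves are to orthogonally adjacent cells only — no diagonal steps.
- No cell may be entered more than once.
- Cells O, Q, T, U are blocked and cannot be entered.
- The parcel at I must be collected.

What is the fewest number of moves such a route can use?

Any route passes through I somewhere between L and H. Summing Manhattan distances along the two legs (L → I → H) gives a lower bound of 2 + 1 = 3 moves.
A route of 3 moves achieves this: L → M → I → H.
Since 3 matches the lower bound, it is optimal.

3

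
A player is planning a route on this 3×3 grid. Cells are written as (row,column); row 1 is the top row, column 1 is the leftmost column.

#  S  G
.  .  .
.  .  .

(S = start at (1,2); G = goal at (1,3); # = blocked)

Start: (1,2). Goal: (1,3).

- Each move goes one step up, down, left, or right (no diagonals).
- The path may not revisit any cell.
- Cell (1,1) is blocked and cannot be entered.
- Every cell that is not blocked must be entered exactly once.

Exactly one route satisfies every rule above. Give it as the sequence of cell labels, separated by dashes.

Need to visit all 8 open cells exactly once, starting at (1,2) and ending at (1,3).
Cell (3,3) has only two open neighbours ((2,3) and (3,2)), so the path must pass straight through it: one of those is the cell it's entered from and the other is where it exits.
Route from (1,2): down to (2,2), left to (2,1), down to (3,1), 2× right (reaching (3,3)), 2× up (reaching (1,3)) — 7 moves in all.
Check: all 8 open cells covered.

(1,2) - (2,2) - (2,1) - (3,1) - (3,2) - (3,3) - (2,3) - (1,3)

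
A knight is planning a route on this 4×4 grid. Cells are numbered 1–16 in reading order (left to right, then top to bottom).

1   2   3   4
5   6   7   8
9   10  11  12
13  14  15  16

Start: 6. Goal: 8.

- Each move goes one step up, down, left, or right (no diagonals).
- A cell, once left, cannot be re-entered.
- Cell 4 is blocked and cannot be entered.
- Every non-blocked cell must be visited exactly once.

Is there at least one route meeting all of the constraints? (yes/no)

yes

One route that works: 6 → 10 → 14 → 13 → 9 → 5 → 1 → 2 → 3 → 7 → 11 → 15 → 16 → 12 → 8.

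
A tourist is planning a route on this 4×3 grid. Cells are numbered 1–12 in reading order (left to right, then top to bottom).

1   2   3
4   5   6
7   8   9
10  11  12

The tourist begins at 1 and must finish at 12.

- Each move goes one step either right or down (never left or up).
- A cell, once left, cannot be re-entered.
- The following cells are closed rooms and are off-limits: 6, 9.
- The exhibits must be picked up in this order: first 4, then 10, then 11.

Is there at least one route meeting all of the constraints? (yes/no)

yes

One route that works: 1 → 4 → 7 → 10 → 11 → 12.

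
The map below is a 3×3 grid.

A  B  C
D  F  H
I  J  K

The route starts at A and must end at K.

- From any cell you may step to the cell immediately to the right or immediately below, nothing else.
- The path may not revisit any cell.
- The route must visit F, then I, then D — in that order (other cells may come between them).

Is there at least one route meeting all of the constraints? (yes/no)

I lies to the left of F, so going from F to I would need a leftward move — but moves only go right/down, so F cannot be visited before I.

no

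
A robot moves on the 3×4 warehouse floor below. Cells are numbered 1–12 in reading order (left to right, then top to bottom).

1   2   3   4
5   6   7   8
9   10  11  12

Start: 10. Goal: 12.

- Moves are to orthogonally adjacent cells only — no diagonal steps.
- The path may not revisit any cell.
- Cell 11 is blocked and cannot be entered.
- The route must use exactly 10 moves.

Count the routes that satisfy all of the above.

1

Need simple routes of exactly 10 moves from 10 to 12 (Manhattan distance 2, so 4 moves are spent on a detour and 4 undoing it).
Enumerating: 10 9 5 1 2 6 7 3 4 8 12.
That gives 1 route.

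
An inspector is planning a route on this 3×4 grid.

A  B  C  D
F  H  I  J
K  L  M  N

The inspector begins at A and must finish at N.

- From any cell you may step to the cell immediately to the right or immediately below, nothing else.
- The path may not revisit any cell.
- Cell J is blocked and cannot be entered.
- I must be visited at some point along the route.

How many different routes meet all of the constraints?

A right/down-only route from A to N makes exactly 2 down-moves and 3 right-moves in some order.
With no other constraints that would be C(5,2) = 10 routes.
Split at I and multiply the segment counts (each segment already excludes blocked cells): A→I: 3; I→N: 1; product = 3.
That gives 3 routes.

3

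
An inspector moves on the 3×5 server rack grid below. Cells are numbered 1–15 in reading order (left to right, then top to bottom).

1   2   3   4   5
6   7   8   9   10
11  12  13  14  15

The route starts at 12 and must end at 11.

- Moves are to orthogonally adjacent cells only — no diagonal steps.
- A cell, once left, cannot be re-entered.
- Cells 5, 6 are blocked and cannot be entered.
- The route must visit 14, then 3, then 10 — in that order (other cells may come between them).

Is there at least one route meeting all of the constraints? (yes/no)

Every way from 14 onward to 11 runs back through 12, which the route has already used — so it cannot be completed without a revisit.

no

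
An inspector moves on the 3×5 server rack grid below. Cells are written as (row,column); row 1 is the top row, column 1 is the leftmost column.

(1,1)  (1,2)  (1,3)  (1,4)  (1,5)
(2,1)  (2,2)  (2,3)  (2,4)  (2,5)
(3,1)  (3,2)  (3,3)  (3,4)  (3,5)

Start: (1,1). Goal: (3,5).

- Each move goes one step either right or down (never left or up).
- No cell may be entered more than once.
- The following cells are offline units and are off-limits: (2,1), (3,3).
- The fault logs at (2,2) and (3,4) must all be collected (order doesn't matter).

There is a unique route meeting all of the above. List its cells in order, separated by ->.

Moves only go right or down, so the column and row indices never decrease.
Route from (1,1): right 1 to (1,2), down 1 to (2,2), right 2 to (2,4), down 1 to (3,4), right 1 to (3,5) — 6 moves in all.
Check: all required cells visited.

(1,1) -> (1,2) -> (2,2) -> (2,3) -> (2,4) -> (3,4) -> (3,5)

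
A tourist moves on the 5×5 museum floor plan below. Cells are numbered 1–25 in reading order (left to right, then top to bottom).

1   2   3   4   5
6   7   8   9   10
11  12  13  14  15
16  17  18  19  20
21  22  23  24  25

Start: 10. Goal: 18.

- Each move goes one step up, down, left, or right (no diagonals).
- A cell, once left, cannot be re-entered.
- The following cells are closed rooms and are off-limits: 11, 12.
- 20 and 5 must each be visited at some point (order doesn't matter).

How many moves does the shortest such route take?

8

Any route passes through 20 and 5 in some order between 10 and 18. Summing Manhattan distances along each leg and taking the cheapest ordering (10 → 5 → 20 → 18) gives a lower bound of 1 + 3 + 2 = 6 moves.
The shortest route satisfying every rule uses 8 moves: 10 → 5 → 4 → 9 → 14 → 15 → 20 → 19 → 18.
The no-revisit rule (legs can't share cells) pushes the minimum above the 6-move bound; an exhaustive check rules out every length from 6 to 7, leaving 8 as the minimum.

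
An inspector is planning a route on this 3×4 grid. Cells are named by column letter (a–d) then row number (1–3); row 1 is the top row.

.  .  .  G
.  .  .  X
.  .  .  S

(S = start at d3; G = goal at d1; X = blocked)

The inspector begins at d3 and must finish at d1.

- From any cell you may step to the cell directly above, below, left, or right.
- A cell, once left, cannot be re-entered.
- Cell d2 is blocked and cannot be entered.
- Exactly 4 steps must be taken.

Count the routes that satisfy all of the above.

1

Need simple routes of exactly 4 moves from d3 to d1 (Manhattan distance 2, so 1 moves are spent on a detour and 1 undoing it).
Enumerating: d3 c3 c2 c1 d1.
That gives 1 route.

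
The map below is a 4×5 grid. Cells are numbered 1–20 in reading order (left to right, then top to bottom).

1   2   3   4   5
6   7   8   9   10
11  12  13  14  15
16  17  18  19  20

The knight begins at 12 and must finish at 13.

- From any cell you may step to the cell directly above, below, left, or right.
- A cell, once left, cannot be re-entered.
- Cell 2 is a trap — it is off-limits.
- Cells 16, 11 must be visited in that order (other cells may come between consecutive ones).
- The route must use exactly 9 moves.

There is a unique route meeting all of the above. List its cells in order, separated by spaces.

12 17 16 11 6 7 8 9 14 13

The waypoints must appear in the order 16, 11, with no cell reused.
Route from 12: down to 17, left to 16, 2× up (reaching 6), 3× right (reaching 9), down to 14, left to 13 — 9 moves in all.
Check: order respected (16 at step 2, 11 at step 3); 9 moves as required.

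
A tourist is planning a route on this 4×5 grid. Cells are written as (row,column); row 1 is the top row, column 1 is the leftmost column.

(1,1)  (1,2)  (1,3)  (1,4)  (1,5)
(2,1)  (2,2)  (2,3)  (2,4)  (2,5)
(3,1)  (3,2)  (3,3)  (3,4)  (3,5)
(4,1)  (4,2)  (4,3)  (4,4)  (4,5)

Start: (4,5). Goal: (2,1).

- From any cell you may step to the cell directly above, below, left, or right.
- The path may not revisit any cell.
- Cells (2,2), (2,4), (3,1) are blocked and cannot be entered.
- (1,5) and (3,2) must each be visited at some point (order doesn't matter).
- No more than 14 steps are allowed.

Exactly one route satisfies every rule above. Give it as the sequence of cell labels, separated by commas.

The budget equals the shortest possible length, so every move has to be on a shortest route through the required cells.
Route from (4,5): 3× left (reaching (4,2)), up to (3,2), 3× right (reaching (3,5)), 2× up (reaching (1,5)), 4× left (reaching (1,1)), down to (2,1) — 14 moves in all.
Check: all required cells visited; 14 ≤ 14 moves.

(4,5), (4,4), (4,3), (4,2), (3,2), (3,3), (3,4), (3,5), (2,5), (1,5), (1,4), (1,3), (1,2), (1,1), (2,1)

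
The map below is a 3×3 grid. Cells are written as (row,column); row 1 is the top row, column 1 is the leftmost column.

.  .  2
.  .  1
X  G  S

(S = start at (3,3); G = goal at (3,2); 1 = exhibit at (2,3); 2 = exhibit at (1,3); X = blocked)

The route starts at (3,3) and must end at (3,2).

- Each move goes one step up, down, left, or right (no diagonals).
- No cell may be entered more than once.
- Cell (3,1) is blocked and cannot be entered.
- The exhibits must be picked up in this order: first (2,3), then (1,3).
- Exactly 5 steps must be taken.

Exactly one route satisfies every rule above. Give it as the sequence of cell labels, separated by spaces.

The waypoints must appear in the order (2,3), (1,3), with no cell reused.
Route from (3,3): up 2 to (1,3), left 1 to (1,2), down 2 to (3,2) — 5 moves in all.
Check: order respected (1 at step 1, 2 at step 2); 5 moves as required.

(3,3) (2,3) (1,3) (1,2) (2,2) (3,2)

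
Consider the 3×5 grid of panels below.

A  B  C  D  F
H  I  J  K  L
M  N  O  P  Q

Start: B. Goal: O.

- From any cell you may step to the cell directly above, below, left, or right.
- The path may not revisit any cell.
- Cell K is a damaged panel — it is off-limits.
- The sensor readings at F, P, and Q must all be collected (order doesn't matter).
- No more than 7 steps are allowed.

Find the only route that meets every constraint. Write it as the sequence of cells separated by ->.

B -> C -> D -> F -> L -> Q -> P -> O

The 7-move cap with required stops at F, P, Q leaves no slack for detours.
Route from B: right 3 to F, down 2 to Q, left 2 to O — 7 moves in all.
Check: all required cells visited; 7 ≤ 7 moves.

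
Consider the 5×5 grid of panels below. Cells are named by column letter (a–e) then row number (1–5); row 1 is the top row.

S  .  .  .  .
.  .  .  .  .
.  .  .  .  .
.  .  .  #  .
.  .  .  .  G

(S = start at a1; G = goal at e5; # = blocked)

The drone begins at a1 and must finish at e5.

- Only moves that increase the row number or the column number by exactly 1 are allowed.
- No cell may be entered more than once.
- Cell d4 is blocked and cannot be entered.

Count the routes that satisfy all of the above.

A right/down-only route from a1 to e5 makes exactly 4 down-moves and 4 right-moves in some order.
With no other constraints that would be C(8,4) = 70 routes.
Subtract routes through each blocked cell (inclusion–exclusion for overlaps): − through d4: 40 → 30.
That gives 30 routes.

30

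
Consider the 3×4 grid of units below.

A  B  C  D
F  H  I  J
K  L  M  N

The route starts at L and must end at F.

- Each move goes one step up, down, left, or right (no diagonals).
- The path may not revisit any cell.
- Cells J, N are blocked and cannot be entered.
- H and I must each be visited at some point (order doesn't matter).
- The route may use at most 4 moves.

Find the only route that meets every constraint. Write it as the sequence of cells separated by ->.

L -> M -> I -> H -> F

The budget equals the shortest possible length, so every move has to be on a shortest route through the required cells.
Route from L: right to M, up to I, 2× left (reaching F) — 4 moves in all.
Check: all required cells visited; 4 ≤ 4 moves.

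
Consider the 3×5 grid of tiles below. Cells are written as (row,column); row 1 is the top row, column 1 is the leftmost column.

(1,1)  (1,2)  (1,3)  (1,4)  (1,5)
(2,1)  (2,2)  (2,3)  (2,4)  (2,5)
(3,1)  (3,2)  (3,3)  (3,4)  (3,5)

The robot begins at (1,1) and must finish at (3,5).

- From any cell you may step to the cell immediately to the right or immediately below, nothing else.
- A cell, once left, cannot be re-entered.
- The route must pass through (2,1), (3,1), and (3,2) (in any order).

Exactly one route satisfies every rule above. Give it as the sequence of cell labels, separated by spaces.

(1,1) (2,1) (3,1) (3,2) (3,3) (3,4) (3,5)

Moves only go right or down, so the column and row indices never decrease.
Route from (1,1): down 2 to (3,1), right 4 to (3,5) — 6 moves in all.
Check: all required cells visited.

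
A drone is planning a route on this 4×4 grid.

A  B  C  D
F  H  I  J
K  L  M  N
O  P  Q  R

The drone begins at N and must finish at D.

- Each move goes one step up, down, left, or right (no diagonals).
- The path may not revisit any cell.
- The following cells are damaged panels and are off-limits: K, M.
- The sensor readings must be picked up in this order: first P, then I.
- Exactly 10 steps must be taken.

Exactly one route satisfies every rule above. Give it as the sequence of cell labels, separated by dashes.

N - R - Q - P - L - H - B - C - I - J - D

The waypoints must appear in the order P, I, with no cell reused.
Route from N: down to R, 2× left (reaching P), 3× up (reaching B), right to C, down to I, right to J, up to D — 10 moves in all.
Check: order respected (P at step 3, I at step 8); 10 moves as required.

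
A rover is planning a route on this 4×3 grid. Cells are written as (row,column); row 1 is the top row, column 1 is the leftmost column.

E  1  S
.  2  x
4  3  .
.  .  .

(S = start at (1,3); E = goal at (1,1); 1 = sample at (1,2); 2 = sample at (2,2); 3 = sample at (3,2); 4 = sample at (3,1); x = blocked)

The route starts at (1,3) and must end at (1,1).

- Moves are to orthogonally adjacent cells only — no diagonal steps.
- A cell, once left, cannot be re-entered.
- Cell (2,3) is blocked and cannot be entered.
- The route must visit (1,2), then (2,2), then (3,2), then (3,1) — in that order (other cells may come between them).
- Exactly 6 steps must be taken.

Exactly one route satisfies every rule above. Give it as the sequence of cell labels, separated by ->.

The waypoints must appear in the order (1,2), (2,2), (3,2), (3,1), with no cell reused.
Route from (1,3): left to (1,2), 2× down (reaching (3,2)), left to (3,1), 2× up (reaching (1,1)) — 6 moves in all.
Check: order respected (1 at step 1, 2 at step 2, 3 at step 3, 4 at step 4); 6 moves as required.

(1,3) -> (1,2) -> (2,2) -> (3,2) -> (3,1) -> (2,1) -> (1,1)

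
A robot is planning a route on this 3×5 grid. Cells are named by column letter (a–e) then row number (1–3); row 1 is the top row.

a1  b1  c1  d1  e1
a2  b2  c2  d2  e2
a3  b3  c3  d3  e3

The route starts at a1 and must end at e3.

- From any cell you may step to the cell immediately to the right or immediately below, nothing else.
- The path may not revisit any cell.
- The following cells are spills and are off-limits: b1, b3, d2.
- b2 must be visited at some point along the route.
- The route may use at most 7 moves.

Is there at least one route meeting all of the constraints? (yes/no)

yes

One route that works: a1 → a2 → b2 → c2 → c3 → d3 → e3.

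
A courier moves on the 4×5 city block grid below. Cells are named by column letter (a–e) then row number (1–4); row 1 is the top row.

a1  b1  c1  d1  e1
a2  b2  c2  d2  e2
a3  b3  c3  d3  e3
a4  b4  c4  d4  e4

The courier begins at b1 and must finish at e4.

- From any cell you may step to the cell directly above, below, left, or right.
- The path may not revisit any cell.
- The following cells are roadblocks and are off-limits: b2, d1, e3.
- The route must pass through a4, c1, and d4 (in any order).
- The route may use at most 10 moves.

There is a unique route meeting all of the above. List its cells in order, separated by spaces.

The budget equals the shortest possible length, so every move has to be on a shortest route through the required cells.
Route from b1: right to c1, 2× down (reaching c3), 2× left (reaching a3), down to a4, 4× right (reaching e4) — 10 moves in all.
Check: all required cells visited; 10 ≤ 10 moves.

b1 c1 c2 c3 b3 a3 a4 b4 c4 d4 e4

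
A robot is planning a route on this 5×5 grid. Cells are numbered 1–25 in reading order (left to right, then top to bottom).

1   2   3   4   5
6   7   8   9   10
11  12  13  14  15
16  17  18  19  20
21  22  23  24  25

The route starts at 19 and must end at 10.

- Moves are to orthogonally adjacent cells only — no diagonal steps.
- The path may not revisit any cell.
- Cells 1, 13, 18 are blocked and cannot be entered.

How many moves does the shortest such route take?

3

The Manhattan distance from 19 to 10 is |4−2| + |4−5| = 3, so at least 3 moves are needed.
A route of 3 moves achieves this: 19 → 14 → 9 → 10.
Since 3 matches the lower bound, it is optimal.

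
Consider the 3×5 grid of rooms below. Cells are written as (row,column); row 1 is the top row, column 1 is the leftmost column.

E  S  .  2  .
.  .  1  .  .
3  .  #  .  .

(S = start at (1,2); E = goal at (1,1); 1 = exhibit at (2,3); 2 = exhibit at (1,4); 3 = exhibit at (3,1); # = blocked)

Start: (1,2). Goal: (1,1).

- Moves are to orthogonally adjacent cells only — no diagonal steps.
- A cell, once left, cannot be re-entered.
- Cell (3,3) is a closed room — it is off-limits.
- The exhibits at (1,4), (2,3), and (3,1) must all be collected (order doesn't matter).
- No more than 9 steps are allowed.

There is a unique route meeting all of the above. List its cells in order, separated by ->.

(1,2) -> (1,3) -> (1,4) -> (2,4) -> (2,3) -> (2,2) -> (3,2) -> (3,1) -> (2,1) -> (1,1)

The 9-move cap with required stops at (1,4), (2,3), (3,1) leaves no slack for detours.
Route from (1,2): right 2 to (1,4), down 1 to (2,4), left 2 to (2,2), down 1 to (3,2), left 1 to (3,1), up 2 to (1,1) — 9 moves in all.
Check: all required cells visited; 9 ≤ 9 moves.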